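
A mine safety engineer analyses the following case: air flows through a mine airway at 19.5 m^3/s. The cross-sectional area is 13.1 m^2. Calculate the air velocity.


Velocity = flow rate / cross-sectional area
= 19.5 / 13.1
= 1.4885 m/s

1.4885 m/s


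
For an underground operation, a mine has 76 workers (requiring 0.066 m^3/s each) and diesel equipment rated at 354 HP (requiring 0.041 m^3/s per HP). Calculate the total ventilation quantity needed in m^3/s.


19.53 m^3/s

Airflow for workers:
Q_people = 76 * 0.066 = 5.016 m^3/s
Airflow for diesel equipment:
Q_diesel = 354 * 0.041 = 14.514 m^3/s
Total ventilation:
Q_total = 5.016 + 14.514
= 19.53 m^3/s


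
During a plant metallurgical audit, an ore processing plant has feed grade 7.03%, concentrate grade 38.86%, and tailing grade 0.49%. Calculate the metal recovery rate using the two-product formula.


Using the two-product formula:
R = 100 * c * (f - t) / (f * (c - t))
Numerator = 100 * 38.86 * (7.03 - 0.49)
= 100 * 38.86 * 6.54
= 25414.44
Denominator = 7.03 * (38.86 - 0.49)
= 7.03 * 38.37
= 269.7411
R = 25414.44 / 269.7411
= 94.2179%

94.2179%


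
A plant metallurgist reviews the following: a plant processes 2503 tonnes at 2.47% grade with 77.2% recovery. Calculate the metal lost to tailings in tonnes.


Total metal in feed:
= 2503 * 2.47 / 100 = 61.8241 tonnes
Metal recovered:
= 61.8241 * 77.2 / 100 = 47.7282052 tonnes
Metal lost to tailings:
= 61.8241 - 47.7282052
= 14.0959 tonnes

14.0959 tonnes


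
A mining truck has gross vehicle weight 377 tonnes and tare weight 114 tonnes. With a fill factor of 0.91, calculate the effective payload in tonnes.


Maximum payload = gross - tare
= 377 - 114 = 263 tonnes
Effective payload = max payload * fill factor
= 263 * 0.91
= 239.33 tonnes

239.33 tonnes


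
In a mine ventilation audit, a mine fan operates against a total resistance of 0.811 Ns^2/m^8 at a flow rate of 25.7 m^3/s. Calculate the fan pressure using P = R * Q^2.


Compute Q^2:
Q^2 = 25.7^2 = 660.49
Compute pressure:
P = R * Q^2 = 0.811 * 660.49
= 535.6574 Pa

535.6574 Pa


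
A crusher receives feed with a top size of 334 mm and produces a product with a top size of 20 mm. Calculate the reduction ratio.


Reduction ratio = feed size / product size
= 334 / 20
= 16.7

16.7


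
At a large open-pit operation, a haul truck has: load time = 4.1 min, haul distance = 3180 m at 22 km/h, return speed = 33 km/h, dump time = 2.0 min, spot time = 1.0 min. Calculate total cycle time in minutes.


21.5545 min

Convert haul speed to m/min: 22 * 1000/60 = 366.6666667 m/min
Haul time = 3180 / 366.6666667 = 8.672727273 min
Convert return speed to m/min: 33 * 1000/60 = 550 m/min
Return time = 3180 / 550 = 5.781818182 min
Total cycle time:
= 4.1 + 8.672727273 + 2.0 + 5.781818182 + 1.0
= 21.5545 min


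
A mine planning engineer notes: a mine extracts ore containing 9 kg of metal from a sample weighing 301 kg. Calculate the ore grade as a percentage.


2.99%

Ore grade = (metal mass / ore mass) * 100
= (9 / 301) * 100
= 0.02990033223 * 100
= 2.99%


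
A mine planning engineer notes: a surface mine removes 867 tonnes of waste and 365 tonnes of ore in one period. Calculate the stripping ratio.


Stripping ratio = waste tonnage / ore tonnage
= 867 / 365
= 2.3753

2.3753


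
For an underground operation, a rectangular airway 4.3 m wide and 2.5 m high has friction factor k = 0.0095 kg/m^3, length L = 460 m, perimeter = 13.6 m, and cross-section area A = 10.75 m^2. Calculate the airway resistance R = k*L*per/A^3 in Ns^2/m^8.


Compute the numerator:
k * L * per = 0.0095 * 460 * 13.6
= 59.432
Compute the denominator:
A^3 = 10.75^3 = 1242.296875
Resistance:
R = 59.432 / 1242.296875
= 0.0478 Ns^2/m^8

0.0478 Ns^2/m^8


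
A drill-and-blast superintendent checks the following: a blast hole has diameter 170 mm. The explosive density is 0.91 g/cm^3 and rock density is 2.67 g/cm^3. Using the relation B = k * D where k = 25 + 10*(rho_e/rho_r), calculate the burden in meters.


4.8294 m

First, compute k:
rho_e / rho_r = 0.91 / 2.67 = 0.34082397
k = 25 + 10 * 0.34082397 = 28.4082397
Then, compute burden:
B = k * D / 1000 = 28.4082397 * 170 / 1000
= 4829.400749 / 1000
= 4.8294 m


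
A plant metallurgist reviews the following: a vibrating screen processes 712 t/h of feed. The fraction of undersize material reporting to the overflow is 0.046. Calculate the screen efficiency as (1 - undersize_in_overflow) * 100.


Screen efficiency = (1 - fraction of undersize in overflow) * 100
= (1 - 0.046) * 100
= 0.954 * 100
= 95.4%

95.4%


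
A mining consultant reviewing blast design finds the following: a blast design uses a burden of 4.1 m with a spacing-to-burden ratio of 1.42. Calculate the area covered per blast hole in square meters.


First, find the spacing:
Spacing = burden * ratio = 4.1 * 1.42
= 5.822 m
Then, calculate the area:
Area = burden * spacing = 4.1 * 5.822
= 23.8702 m^2

23.8702 m^2


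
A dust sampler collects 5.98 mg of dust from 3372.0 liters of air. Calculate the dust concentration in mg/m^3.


1.7734 mg/m^3

Convert liters to m^3: 1 m^3 = 1000 L
Concentration = mass / volume * 1000
= 5.98 / 3372.0 * 1000
= 0.001773428233 * 1000
= 1.7734 mg/m^3


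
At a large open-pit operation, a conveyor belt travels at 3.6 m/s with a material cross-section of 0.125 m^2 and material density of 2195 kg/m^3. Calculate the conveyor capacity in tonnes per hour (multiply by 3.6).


Volumetric flow = speed * area
= 3.6 * 0.125 = 0.45 m^3/s
Mass flow = volumetric * density
= 0.45 * 2195 = 987.75 kg/s
Convert to t/h: multiply by 3.6
Capacity = 987.75 * 3.6
= 3555.9 t/h

3555.9 t/h


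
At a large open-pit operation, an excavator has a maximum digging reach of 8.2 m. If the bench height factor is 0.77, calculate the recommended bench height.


6.314 m

Bench height = reach * factor
= 8.2 * 0.77
= 6.314 m


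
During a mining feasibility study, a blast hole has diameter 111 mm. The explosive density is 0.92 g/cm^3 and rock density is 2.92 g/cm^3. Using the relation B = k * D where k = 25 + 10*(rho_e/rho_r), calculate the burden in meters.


3.1247 m

First, compute k:
rho_e / rho_r = 0.92 / 2.92 = 0.3150684932
k = 25 + 10 * 0.3150684932 = 28.15068493
Then, compute burden:
B = k * D / 1000 = 28.15068493 * 111 / 1000
= 3124.726027 / 1000
= 3.1247 m


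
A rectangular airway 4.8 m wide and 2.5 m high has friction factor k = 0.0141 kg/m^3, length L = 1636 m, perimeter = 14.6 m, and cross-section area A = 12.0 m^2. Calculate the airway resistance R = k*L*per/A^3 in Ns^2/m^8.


0.1949 Ns^2/m^8

Compute the numerator:
k * L * per = 0.0141 * 1636 * 14.6
= 336.78696
Compute the denominator:
A^3 = 12.0^3 = 1728
Resistance:
R = 336.78696 / 1728
= 0.1949 Ns^2/m^8


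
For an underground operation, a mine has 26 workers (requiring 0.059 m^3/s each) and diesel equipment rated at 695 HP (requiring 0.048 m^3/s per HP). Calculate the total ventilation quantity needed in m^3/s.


34.894 m^3/s

Airflow for workers:
Q_people = 26 * 0.059 = 1.534 m^3/s
Airflow for diesel equipment:
Q_diesel = 695 * 0.048 = 33.36 m^3/s
Total ventilation:
Q_total = 1.534 + 33.36
= 34.894 m^3/s


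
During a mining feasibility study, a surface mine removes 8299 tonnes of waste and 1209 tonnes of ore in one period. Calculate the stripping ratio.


6.8644

Stripping ratio = waste tonnage / ore tonnage
= 8299 / 1209
= 6.8644


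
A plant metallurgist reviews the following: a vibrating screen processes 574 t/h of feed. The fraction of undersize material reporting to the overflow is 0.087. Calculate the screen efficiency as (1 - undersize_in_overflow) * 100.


91.3%

Screen efficiency = (1 - fraction of undersize in overflow) * 100
= (1 - 0.087) * 100
= 0.913 * 100
= 91.3%


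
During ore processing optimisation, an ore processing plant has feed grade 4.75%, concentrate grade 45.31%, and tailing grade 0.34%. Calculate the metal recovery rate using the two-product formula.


93.544%

Using the two-product formula:
R = 100 * c * (f - t) / (f * (c - t))
Numerator = 100 * 45.31 * (4.75 - 0.34)
= 100 * 45.31 * 4.41
= 19981.71
Denominator = 4.75 * (45.31 - 0.34)
= 4.75 * 44.97
= 213.6075
R = 19981.71 / 213.6075
= 93.544%


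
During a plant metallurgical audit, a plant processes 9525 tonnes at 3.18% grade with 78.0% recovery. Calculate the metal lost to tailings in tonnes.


66.6369 tonnes

Total metal in feed:
= 9525 * 3.18 / 100 = 302.895 tonnes
Metal recovered:
= 302.895 * 78.0 / 100 = 236.2581 tonnes
Metal lost to tailings:
= 302.895 - 236.2581
= 66.6369 tonnes


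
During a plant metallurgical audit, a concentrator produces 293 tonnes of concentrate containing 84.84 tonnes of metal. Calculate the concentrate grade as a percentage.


Grade = (metal in concentrate / concentrate mass) * 100
= (84.84 / 293) * 100
= 0.289556314 * 100
= 28.9556%

28.9556%


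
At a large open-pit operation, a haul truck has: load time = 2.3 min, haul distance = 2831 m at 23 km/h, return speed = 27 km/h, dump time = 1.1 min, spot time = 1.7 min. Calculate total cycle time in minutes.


18.7763 min

Convert haul speed to m/min: 23 * 1000/60 = 383.3333333 m/min
Haul time = 2831 / 383.3333333 = 7.385217391 min
Convert return speed to m/min: 27 * 1000/60 = 450 m/min
Return time = 2831 / 450 = 6.291111111 min
Total cycle time:
= 2.3 + 7.385217391 + 1.1 + 6.291111111 + 1.7
= 18.7763 min


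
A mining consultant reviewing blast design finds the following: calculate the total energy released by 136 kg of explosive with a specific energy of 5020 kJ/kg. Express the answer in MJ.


682.72 MJ

Energy = mass * specific_energy / 1000
= 136 * 5020 / 1000
= 682720 / 1000
= 682.72 MJ


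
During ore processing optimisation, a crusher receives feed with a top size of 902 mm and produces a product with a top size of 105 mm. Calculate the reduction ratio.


Reduction ratio = feed size / product size
= 902 / 105
= 8.5905

8.5905


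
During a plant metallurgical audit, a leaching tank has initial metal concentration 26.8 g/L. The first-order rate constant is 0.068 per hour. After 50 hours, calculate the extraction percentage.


Compute the exponent:
-k * t = -0.068 * 50 = -3.4
Remaining concentration:
C = 26.8 * exp(-3.4)
= 26.8 * 0.03337326996
= 0.8944036349 g/L
Extracted = 26.8 - 0.8944036349 = 25.90559637 g/L
Extraction % = 25.90559637 / 26.8 * 100
= 96.6627%

96.6627%


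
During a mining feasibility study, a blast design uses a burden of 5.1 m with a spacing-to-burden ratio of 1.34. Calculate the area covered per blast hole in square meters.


First, find the spacing:
Spacing = burden * ratio = 5.1 * 1.34
= 6.834 m
Then, calculate the area:
Area = burden * spacing = 5.1 * 6.834
= 34.8534 m^2

34.8534 m^2


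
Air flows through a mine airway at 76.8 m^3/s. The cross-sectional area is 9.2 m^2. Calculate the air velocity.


Velocity = flow rate / cross-sectional area
= 76.8 / 9.2
= 8.3478 m/s

8.3478 m/s


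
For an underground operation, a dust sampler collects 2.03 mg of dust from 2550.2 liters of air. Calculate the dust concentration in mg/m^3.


Convert liters to m^3: 1 m^3 = 1000 L
Concentration = mass / volume * 1000
= 2.03 / 2550.2 * 1000
= 0.0007960159987 * 1000
= 0.796 mg/m^3

0.796 mg/m^3


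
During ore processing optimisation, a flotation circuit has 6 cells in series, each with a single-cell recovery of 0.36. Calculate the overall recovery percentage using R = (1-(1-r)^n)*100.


93.1281%

Complement of single-cell recovery:
1 - r = 1 - 0.36 = 0.64
Raise to power n:
(1 - r)^6 = 0.64^6 = 0.06871947674
Overall recovery:
R = (1 - 0.06871947674) * 100
= 93.1281%


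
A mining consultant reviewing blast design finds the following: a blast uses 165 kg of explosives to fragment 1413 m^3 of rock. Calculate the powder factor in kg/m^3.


0.1168 kg/m^3

Powder factor = explosive mass / rock volume
= 165 / 1413
= 0.1168 kg/m^3


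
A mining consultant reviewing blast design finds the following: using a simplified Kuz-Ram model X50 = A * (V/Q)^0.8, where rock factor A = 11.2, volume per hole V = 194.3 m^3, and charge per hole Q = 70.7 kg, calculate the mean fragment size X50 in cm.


Compute V/Q:
V/Q = 194.3 / 70.7 = 2.748231966
Raise to the power 0.8:
(V/Q)^0.8 = 2.748231966^0.8 = 2.245136288
Multiply by A:
X50 = 11.2 * 2.245136288
= 25.1455 cm

25.1455 cm


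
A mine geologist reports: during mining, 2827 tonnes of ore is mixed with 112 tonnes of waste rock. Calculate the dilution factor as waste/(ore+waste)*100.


3.8108%

Total material = ore + waste
= 2827 + 112 = 2939 tonnes
Dilution = waste / total * 100
= 112 / 2939 * 100
= 0.03810820007 * 100
= 3.8108%


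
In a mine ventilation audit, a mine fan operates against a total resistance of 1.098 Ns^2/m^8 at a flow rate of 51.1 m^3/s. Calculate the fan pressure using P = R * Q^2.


Compute Q^2:
Q^2 = 51.1^2 = 2611.21
Compute pressure:
P = R * Q^2 = 1.098 * 2611.21
= 2867.1086 Pa

2867.1086 Pa


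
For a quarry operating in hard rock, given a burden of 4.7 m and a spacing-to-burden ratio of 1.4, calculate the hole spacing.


6.58 m

Spacing = burden * ratio
= 4.7 * 1.4
= 6.58 m


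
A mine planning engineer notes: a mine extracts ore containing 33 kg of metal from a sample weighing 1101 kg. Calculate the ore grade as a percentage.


Ore grade = (metal mass / ore mass) * 100
= (33 / 1101) * 100
= 0.02997275204 * 100
= 2.9973%

2.9973%


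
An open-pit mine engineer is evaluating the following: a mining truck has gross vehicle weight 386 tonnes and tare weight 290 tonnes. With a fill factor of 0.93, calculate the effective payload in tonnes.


Maximum payload = gross - tare
= 386 - 290 = 96 tonnes
Effective payload = max payload * fill factor
= 96 * 0.93
= 89.28 tonnes

89.28 tonnes


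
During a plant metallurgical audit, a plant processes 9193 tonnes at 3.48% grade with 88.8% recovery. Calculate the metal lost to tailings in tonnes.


Total metal in feed:
= 9193 * 3.48 / 100 = 319.9164 tonnes
Metal recovered:
= 319.9164 * 88.8 / 100 = 284.0857632 tonnes
Metal lost to tailings:
= 319.9164 - 284.0857632
= 35.8306 tonnes

35.8306 tonnes


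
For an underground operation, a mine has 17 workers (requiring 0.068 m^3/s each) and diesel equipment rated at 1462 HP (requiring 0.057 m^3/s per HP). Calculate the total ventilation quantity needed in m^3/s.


84.49 m^3/s

Airflow for workers:
Q_people = 17 * 0.068 = 1.156 m^3/s
Airflow for diesel equipment:
Q_diesel = 1462 * 0.057 = 83.334 m^3/s
Total ventilation:
Q_total = 1.156 + 83.334
= 84.49 m^3/s


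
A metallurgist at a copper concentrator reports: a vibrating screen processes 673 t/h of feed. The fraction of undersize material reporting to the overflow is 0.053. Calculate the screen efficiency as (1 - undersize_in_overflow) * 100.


94.7%

Screen efficiency = (1 - fraction of undersize in overflow) * 100
= (1 - 0.053) * 100
= 0.947 * 100
= 94.7%


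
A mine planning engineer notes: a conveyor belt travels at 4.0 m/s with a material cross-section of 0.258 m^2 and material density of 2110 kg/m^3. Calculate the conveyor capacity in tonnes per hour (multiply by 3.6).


Volumetric flow = speed * area
= 4.0 * 0.258 = 1.032 m^3/s
Mass flow = volumetric * density
= 1.032 * 2110 = 2177.52 kg/s
Convert to t/h: multiply by 3.6
Capacity = 2177.52 * 3.6
= 7839.072 t/h

7839.072 t/h


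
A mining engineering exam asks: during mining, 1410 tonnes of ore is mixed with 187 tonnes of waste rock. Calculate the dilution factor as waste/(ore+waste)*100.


11.7095%

Total material = ore + waste
= 1410 + 187 = 1597 tonnes
Dilution = waste / total * 100
= 187 / 1597 * 100
= 0.1170945523 * 100
= 11.7095%


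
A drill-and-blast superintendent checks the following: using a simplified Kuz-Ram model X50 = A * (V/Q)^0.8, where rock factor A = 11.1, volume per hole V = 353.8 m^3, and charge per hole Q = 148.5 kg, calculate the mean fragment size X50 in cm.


22.2304 cm

Compute V/Q:
V/Q = 353.8 / 148.5 = 2.382491582
Raise to the power 0.8:
(V/Q)^0.8 = 2.382491582^0.8 = 2.002742435
Multiply by A:
X50 = 11.1 * 2.002742435
= 22.2304 cm


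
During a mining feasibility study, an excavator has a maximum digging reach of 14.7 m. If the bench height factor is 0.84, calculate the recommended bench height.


12.348 m

Bench height = reach * factor
= 14.7 * 0.84
= 12.348 m


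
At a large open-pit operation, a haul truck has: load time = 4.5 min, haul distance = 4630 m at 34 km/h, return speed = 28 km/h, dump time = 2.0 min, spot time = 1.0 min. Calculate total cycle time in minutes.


25.592 min

Convert haul speed to m/min: 34 * 1000/60 = 566.6666667 m/min
Haul time = 4630 / 566.6666667 = 8.170588235 min
Convert return speed to m/min: 28 * 1000/60 = 466.6666667 m/min
Return time = 4630 / 466.6666667 = 9.921428571 min
Total cycle time:
= 4.5 + 8.170588235 + 2.0 + 9.921428571 + 1.0
= 25.592 min


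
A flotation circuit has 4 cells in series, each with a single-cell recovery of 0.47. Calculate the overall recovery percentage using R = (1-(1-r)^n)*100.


92.1095%

Complement of single-cell recovery:
1 - r = 1 - 0.47 = 0.53
Raise to power n:
(1 - r)^4 = 0.53^4 = 0.07890481
Overall recovery:
R = (1 - 0.07890481) * 100
= 92.1095%


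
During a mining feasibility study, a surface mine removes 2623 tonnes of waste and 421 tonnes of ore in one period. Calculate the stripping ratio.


6.2304

Stripping ratio = waste tonnage / ore tonnage
= 2623 / 421
= 6.2304


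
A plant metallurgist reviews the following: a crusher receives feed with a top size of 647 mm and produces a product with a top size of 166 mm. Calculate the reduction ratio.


Reduction ratio = feed size / product size
= 647 / 166
= 3.8976

3.8976


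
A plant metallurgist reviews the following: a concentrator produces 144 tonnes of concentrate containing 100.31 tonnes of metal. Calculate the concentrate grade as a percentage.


Grade = (metal in concentrate / concentrate mass) * 100
= (100.31 / 144) * 100
= 0.6965972222 * 100
= 69.6597%

69.6597%


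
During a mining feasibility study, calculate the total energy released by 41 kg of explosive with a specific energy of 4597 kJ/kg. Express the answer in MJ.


Energy = mass * specific_energy / 1000
= 41 * 4597 / 1000
= 188477 / 1000
= 188.477 MJ

188.477 MJ


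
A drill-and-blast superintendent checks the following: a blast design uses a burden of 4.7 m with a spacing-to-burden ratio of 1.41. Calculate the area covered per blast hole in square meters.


31.1469 m^2

First, find the spacing:
Spacing = burden * ratio = 4.7 * 1.41
= 6.627 m
Then, calculate the area:
Area = burden * spacing = 4.7 * 6.627
= 31.1469 m^2


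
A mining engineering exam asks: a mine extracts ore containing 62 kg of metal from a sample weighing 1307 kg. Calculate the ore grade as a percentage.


4.7437%

Ore grade = (metal mass / ore mass) * 100
= (62 / 1307) * 100
= 0.04743687835 * 100
= 4.7437%


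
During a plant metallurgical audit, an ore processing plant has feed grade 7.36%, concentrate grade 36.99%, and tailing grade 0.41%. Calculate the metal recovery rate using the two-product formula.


95.4877%

Using the two-product formula:
R = 100 * c * (f - t) / (f * (c - t))
Numerator = 100 * 36.99 * (7.36 - 0.41)
= 100 * 36.99 * 6.95
= 25708.05
Denominator = 7.36 * (36.99 - 0.41)
= 7.36 * 36.58
= 269.2288
R = 25708.05 / 269.2288
= 95.4877%


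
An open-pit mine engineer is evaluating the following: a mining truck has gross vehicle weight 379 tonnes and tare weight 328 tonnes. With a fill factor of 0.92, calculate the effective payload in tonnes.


46.92 tonnes

Maximum payload = gross - tare
= 379 - 328 = 51 tonnes
Effective payload = max payload * fill factor
= 51 * 0.92
= 46.92 tonnes


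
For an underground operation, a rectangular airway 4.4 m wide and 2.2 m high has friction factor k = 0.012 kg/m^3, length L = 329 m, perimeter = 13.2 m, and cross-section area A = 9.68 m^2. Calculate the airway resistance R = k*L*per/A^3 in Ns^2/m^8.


0.0575 Ns^2/m^8

Compute the numerator:
k * L * per = 0.012 * 329 * 13.2
= 52.1136
Compute the denominator:
A^3 = 9.68^3 = 907.039232
Resistance:
R = 52.1136 / 907.039232
= 0.0575 Ns^2/m^8


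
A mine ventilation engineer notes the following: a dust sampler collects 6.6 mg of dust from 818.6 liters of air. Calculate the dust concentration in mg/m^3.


Convert liters to m^3: 1 m^3 = 1000 L
Concentration = mass / volume * 1000
= 6.6 / 818.6 * 1000
= 0.00806254581 * 1000
= 8.0625 mg/m^3

8.0625 mg/m^3


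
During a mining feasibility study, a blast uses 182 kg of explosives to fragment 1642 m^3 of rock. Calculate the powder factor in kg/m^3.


Powder factor = explosive mass / rock volume
= 182 / 1642
= 0.1108 kg/m^3

0.1108 kg/m^3


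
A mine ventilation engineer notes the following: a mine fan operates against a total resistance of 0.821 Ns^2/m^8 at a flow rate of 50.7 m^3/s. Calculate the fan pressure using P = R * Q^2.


2110.3723 Pa

Compute Q^2:
Q^2 = 50.7^2 = 2570.49
Compute pressure:
P = R * Q^2 = 0.821 * 2570.49
= 2110.3723 Pa


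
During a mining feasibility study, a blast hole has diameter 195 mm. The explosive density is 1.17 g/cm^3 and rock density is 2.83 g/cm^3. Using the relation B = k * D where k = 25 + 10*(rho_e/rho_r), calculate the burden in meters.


First, compute k:
rho_e / rho_r = 1.17 / 2.83 = 0.4134275618
k = 25 + 10 * 0.4134275618 = 29.13427562
Then, compute burden:
B = k * D / 1000 = 29.13427562 * 195 / 1000
= 5681.183746 / 1000
= 5.6812 m

5.6812 m


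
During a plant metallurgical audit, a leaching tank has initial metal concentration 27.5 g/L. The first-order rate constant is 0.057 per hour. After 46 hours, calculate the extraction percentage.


Compute the exponent:
-k * t = -0.057 * 46 = -2.622
Remaining concentration:
C = 27.5 * exp(-2.622)
= 27.5 * 0.07265740261
= 1.998078572 g/L
Extracted = 27.5 - 1.998078572 = 25.50192143 g/L
Extraction % = 25.50192143 / 27.5 * 100
= 92.7343%

92.7343%


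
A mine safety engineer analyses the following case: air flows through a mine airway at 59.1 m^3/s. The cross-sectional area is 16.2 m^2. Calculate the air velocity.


3.6481 m/s

Velocity = flow rate / cross-sectional area
= 59.1 / 16.2
= 3.6481 m/s


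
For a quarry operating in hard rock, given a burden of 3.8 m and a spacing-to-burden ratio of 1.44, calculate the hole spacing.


5.472 m

Spacing = burden * ratio
= 3.8 * 1.44
= 5.472 m


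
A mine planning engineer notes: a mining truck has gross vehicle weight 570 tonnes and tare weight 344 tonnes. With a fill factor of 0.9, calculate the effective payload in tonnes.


Maximum payload = gross - tare
= 570 - 344 = 226 tonnes
Effective payload = max payload * fill factor
= 226 * 0.9
= 203.4 tonnes

203.4 tonnes


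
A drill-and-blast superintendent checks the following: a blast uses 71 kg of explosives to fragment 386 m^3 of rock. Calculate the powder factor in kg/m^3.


0.1839 kg/m^3

Powder factor = explosive mass / rock volume
= 71 / 386
= 0.1839 kg/m^3


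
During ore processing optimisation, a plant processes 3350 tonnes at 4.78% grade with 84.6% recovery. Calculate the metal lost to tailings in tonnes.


Total metal in feed:
= 3350 * 4.78 / 100 = 160.13 tonnes
Metal recovered:
= 160.13 * 84.6 / 100 = 135.46998 tonnes
Metal lost to tailings:
= 160.13 - 135.46998
= 24.66 tonnes

24.66 tonnes


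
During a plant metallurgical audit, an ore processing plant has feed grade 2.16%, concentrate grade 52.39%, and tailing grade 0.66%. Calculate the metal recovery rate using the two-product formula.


70.3305%

Using the two-product formula:
R = 100 * c * (f - t) / (f * (c - t))
Numerator = 100 * 52.39 * (2.16 - 0.66)
= 100 * 52.39 * 1.5
= 7858.5
Denominator = 2.16 * (52.39 - 0.66)
= 2.16 * 51.73
= 111.7368
R = 7858.5 / 111.7368
= 70.3305%


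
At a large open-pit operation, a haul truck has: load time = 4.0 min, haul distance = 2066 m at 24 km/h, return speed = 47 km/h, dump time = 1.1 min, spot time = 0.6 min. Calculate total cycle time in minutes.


Convert haul speed to m/min: 24 * 1000/60 = 400 m/min
Haul time = 2066 / 400 = 5.165 min
Convert return speed to m/min: 47 * 1000/60 = 783.3333333 m/min
Return time = 2066 / 783.3333333 = 2.637446809 min
Total cycle time:
= 4.0 + 5.165 + 1.1 + 2.637446809 + 0.6
= 13.5024 min

13.5024 min


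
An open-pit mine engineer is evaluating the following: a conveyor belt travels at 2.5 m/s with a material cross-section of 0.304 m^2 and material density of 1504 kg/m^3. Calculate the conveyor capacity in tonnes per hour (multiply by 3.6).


Volumetric flow = speed * area
= 2.5 * 0.304 = 0.76 m^3/s
Mass flow = volumetric * density
= 0.76 * 1504 = 1143.04 kg/s
Convert to t/h: multiply by 3.6
Capacity = 1143.04 * 3.6
= 4114.944 t/h

4114.944 t/h


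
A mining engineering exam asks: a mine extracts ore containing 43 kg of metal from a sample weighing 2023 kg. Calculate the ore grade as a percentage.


Ore grade = (metal mass / ore mass) * 100
= (43 / 2023) * 100
= 0.02125556105 * 100
= 2.1256%

2.1256%


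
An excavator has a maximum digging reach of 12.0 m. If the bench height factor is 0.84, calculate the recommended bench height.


10.08 m

Bench height = reach * factor
= 12.0 * 0.84
= 10.08 m


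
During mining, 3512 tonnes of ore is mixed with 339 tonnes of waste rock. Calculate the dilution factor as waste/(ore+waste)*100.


Total material = ore + waste
= 3512 + 339 = 3851 tonnes
Dilution = waste / total * 100
= 339 / 3851 * 100
= 0.08802908335 * 100
= 8.8029%

8.8029%


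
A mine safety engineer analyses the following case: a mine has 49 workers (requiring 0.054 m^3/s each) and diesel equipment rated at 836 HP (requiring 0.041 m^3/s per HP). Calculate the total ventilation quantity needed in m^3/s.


Airflow for workers:
Q_people = 49 * 0.054 = 2.646 m^3/s
Airflow for diesel equipment:
Q_diesel = 836 * 0.041 = 34.276 m^3/s
Total ventilation:
Q_total = 2.646 + 34.276
= 36.922 m^3/s

36.922 m^3/s


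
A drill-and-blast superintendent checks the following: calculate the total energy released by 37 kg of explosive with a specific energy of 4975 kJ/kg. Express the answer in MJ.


Energy = mass * specific_energy / 1000
= 37 * 4975 / 1000
= 184075 / 1000
= 184.075 MJ

184.075 MJ


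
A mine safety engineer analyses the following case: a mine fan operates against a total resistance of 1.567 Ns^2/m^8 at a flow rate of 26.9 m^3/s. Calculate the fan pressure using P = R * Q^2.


1133.8969 Pa

Compute Q^2:
Q^2 = 26.9^2 = 723.61
Compute pressure:
P = R * Q^2 = 1.567 * 723.61
= 1133.8969 Pa


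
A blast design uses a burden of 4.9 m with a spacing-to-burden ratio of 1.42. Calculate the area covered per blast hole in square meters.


First, find the spacing:
Spacing = burden * ratio = 4.9 * 1.42
= 6.958 m
Then, calculate the area:
Area = burden * spacing = 4.9 * 6.958
= 34.0942 m^2

34.0942 m^2


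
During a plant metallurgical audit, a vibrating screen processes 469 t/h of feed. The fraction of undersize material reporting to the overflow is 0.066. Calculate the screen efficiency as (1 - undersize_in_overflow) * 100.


93.4%

Screen efficiency = (1 - fraction of undersize in overflow) * 100
= (1 - 0.066) * 100
= 0.934 * 100
= 93.4%


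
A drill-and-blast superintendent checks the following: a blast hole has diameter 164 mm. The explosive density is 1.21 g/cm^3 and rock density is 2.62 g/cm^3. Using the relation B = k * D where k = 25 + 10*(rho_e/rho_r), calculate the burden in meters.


4.8574 m

First, compute k:
rho_e / rho_r = 1.21 / 2.62 = 0.4618320611
k = 25 + 10 * 0.4618320611 = 29.61832061
Then, compute burden:
B = k * D / 1000 = 29.61832061 * 164 / 1000
= 4857.40458 / 1000
= 4.8574 m


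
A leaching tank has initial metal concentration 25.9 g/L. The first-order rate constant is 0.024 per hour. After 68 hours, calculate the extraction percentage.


Compute the exponent:
-k * t = -0.024 * 68 = -1.632
Remaining concentration:
C = 25.9 * exp(-1.632)
= 25.9 * 0.1955381066
= 5.06443696 g/L
Extracted = 25.9 - 5.06443696 = 20.83556304 g/L
Extraction % = 20.83556304 / 25.9 * 100
= 80.4462%

80.4462%


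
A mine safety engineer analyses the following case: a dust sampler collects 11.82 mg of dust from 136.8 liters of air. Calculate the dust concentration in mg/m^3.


Convert liters to m^3: 1 m^3 = 1000 L
Concentration = mass / volume * 1000
= 11.82 / 136.8 * 1000
= 0.08640350877 * 1000
= 86.4035 mg/m^3

86.4035 mg/m^3


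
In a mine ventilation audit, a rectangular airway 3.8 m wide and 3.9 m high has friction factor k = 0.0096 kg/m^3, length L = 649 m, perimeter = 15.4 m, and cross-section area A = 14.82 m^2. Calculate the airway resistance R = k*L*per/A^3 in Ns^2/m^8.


0.0295 Ns^2/m^8

Compute the numerator:
k * L * per = 0.0096 * 649 * 15.4
= 95.94816
Compute the denominator:
A^3 = 14.82^3 = 3254.952168
Resistance:
R = 95.94816 / 3254.952168
= 0.0295 Ns^2/m^8


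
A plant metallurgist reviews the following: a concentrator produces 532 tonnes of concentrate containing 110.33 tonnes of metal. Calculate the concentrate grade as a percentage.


Grade = (metal in concentrate / concentrate mass) * 100
= (110.33 / 532) * 100
= 0.207387218 * 100
= 20.7387%

20.7387%


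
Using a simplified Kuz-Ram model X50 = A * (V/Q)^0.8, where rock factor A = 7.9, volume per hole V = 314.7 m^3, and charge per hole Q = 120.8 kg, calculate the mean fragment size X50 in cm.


16.9938 cm

Compute V/Q:
V/Q = 314.7 / 120.8 = 2.60513245
Raise to the power 0.8:
(V/Q)^0.8 = 2.60513245^0.8 = 2.151116081
Multiply by A:
X50 = 7.9 * 2.151116081
= 16.9938 cm


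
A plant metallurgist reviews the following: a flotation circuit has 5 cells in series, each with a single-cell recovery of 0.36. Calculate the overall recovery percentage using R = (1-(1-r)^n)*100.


89.2626%

Complement of single-cell recovery:
1 - r = 1 - 0.36 = 0.64
Raise to power n:
(1 - r)^5 = 0.64^5 = 0.1073741824
Overall recovery:
R = (1 - 0.1073741824) * 100
= 89.2626%


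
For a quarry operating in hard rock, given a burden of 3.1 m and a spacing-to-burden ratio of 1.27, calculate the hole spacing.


3.937 m

Spacing = burden * ratio
= 3.1 * 1.27
= 3.937 m


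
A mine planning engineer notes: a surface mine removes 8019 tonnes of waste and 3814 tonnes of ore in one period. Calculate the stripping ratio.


2.1025

Stripping ratio = waste tonnage / ore tonnage
= 8019 / 3814
= 2.1025


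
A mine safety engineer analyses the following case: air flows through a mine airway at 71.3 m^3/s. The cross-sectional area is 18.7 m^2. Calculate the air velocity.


Velocity = flow rate / cross-sectional area
= 71.3 / 18.7
= 3.8128 m/s

3.8128 m/s


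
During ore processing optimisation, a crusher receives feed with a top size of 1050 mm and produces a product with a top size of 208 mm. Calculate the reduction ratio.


5.0481

Reduction ratio = feed size / product size
= 1050 / 208
= 5.0481


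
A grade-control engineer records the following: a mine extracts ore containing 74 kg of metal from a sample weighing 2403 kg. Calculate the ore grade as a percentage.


Ore grade = (metal mass / ore mass) * 100
= (74 / 2403) * 100
= 0.03079483978 * 100
= 3.0795%

3.0795%


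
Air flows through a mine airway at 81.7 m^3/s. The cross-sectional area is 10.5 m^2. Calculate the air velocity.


Velocity = flow rate / cross-sectional area
= 81.7 / 10.5
= 7.781 m/s

7.781 m/s


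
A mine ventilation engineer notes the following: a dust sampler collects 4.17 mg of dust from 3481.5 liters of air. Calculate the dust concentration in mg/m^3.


1.1978 mg/m^3

Convert liters to m^3: 1 m^3 = 1000 L
Concentration = mass / volume * 1000
= 4.17 / 3481.5 * 1000
= 0.001197759586 * 1000
= 1.1978 mg/m^3


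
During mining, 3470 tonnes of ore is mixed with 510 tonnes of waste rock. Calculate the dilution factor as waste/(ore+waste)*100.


12.8141%

Total material = ore + waste
= 3470 + 510 = 3980 tonnes
Dilution = waste / total * 100
= 510 / 3980 * 100
= 0.1281407035 * 100
= 12.8141%


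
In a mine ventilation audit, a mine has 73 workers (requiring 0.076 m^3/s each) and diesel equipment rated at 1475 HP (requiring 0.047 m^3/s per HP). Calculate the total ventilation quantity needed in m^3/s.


74.873 m^3/s

Airflow for workers:
Q_people = 73 * 0.076 = 5.548 m^3/s
Airflow for diesel equipment:
Q_diesel = 1475 * 0.047 = 69.325 m^3/s
Total ventilation:
Q_total = 5.548 + 69.325
= 74.873 m^3/s


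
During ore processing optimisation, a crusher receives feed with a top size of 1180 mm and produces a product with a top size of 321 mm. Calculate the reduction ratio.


Reduction ratio = feed size / product size
= 1180 / 321
= 3.676

3.676


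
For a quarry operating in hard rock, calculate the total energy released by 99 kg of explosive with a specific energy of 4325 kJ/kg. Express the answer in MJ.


Energy = mass * specific_energy / 1000
= 99 * 4325 / 1000
= 428175 / 1000
= 428.175 MJ

428.175 MJ


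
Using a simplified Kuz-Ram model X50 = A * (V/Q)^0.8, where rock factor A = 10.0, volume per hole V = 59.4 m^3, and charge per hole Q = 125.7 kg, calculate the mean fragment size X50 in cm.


Compute V/Q:
V/Q = 59.4 / 125.7 = 0.4725536993
Raise to the power 0.8:
(V/Q)^0.8 = 0.4725536993^0.8 = 0.5489855758
Multiply by A:
X50 = 10.0 * 0.5489855758
= 5.4899 cm

5.4899 cm


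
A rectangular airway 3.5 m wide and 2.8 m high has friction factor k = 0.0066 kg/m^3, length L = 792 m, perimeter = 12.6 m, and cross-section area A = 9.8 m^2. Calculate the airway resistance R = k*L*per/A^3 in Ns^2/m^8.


0.07 Ns^2/m^8

Compute the numerator:
k * L * per = 0.0066 * 792 * 12.6
= 65.86272
Compute the denominator:
A^3 = 9.8^3 = 941.192
Resistance:
R = 65.86272 / 941.192
= 0.07 Ns^2/m^8


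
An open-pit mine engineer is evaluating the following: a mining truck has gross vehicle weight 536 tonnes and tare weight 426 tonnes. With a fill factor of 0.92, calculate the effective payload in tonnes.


101.2 tonnes

Maximum payload = gross - tare
= 536 - 426 = 110 tonnes
Effective payload = max payload * fill factor
= 110 * 0.92
= 101.2 tonnes


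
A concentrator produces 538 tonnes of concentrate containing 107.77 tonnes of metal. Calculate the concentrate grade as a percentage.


Grade = (metal in concentrate / concentrate mass) * 100
= (107.77 / 538) * 100
= 0.2003159851 * 100
= 20.0316%

20.0316%


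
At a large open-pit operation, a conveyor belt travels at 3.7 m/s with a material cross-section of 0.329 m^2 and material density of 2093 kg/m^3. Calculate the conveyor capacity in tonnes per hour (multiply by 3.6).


Volumetric flow = speed * area
= 3.7 * 0.329 = 1.2173 m^3/s
Mass flow = volumetric * density
= 1.2173 * 2093 = 2547.8089 kg/s
Convert to t/h: multiply by 3.6
Capacity = 2547.8089 * 3.6
= 9172.112 t/h

9172.112 t/h


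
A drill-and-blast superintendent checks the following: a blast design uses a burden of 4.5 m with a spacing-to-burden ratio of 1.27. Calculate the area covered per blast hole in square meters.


First, find the spacing:
Spacing = burden * ratio = 4.5 * 1.27
= 5.715 m
Then, calculate the area:
Area = burden * spacing = 4.5 * 5.715
= 25.7175 m^2

25.7175 m^2


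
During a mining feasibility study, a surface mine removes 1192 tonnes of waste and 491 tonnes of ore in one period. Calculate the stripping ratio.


2.4277

Stripping ratio = waste tonnage / ore tonnage
= 1192 / 491
= 2.4277


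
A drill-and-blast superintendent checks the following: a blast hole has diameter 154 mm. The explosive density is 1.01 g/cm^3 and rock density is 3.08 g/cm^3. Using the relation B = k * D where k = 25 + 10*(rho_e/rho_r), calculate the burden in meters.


First, compute k:
rho_e / rho_r = 1.01 / 3.08 = 0.3279220779
k = 25 + 10 * 0.3279220779 = 28.27922078
Then, compute burden:
B = k * D / 1000 = 28.27922078 * 154 / 1000
= 4355 / 1000
= 4.355 m

4.355 m


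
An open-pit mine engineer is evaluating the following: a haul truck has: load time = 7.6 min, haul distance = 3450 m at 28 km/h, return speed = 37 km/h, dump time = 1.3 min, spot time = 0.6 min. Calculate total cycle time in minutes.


22.4875 min

Convert haul speed to m/min: 28 * 1000/60 = 466.6666667 m/min
Haul time = 3450 / 466.6666667 = 7.392857143 min
Convert return speed to m/min: 37 * 1000/60 = 616.6666667 m/min
Return time = 3450 / 616.6666667 = 5.594594595 min
Total cycle time:
= 7.6 + 7.392857143 + 1.3 + 5.594594595 + 0.6
= 22.4875 min


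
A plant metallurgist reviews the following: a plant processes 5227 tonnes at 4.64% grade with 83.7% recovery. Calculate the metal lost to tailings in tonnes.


Total metal in feed:
= 5227 * 4.64 / 100 = 242.5328 tonnes
Metal recovered:
= 242.5328 * 83.7 / 100 = 202.9999536 tonnes
Metal lost to tailings:
= 242.5328 - 202.9999536
= 39.5328 tonnes

39.5328 tonnes


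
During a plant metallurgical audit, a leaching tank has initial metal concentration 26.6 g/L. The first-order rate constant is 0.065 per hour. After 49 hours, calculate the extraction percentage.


95.8622%

Compute the exponent:
-k * t = -0.065 * 49 = -3.185
Remaining concentration:
C = 26.6 * exp(-3.185)
= 26.6 * 0.0413782458
= 1.100661338 g/L
Extracted = 26.6 - 1.100661338 = 25.49933866 g/L
Extraction % = 25.49933866 / 26.6 * 100
= 95.8622%


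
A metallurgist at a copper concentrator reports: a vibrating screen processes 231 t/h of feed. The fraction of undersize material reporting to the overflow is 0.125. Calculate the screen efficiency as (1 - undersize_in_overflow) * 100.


Screen efficiency = (1 - fraction of undersize in overflow) * 100
= (1 - 0.125) * 100
= 0.875 * 100
= 87.5%

87.5%


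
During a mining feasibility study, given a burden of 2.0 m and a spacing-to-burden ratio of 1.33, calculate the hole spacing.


2.66 m

Spacing = burden * ratio
= 2.0 * 1.33
= 2.66 m


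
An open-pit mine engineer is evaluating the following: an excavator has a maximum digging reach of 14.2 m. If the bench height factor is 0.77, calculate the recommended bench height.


Bench height = reach * factor
= 14.2 * 0.77
= 10.934 m

10.934 m


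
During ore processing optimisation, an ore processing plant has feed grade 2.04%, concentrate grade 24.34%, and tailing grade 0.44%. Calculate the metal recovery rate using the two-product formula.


Using the two-product formula:
R = 100 * c * (f - t) / (f * (c - t))
Numerator = 100 * 24.34 * (2.04 - 0.44)
= 100 * 24.34 * 1.6
= 3894.4
Denominator = 2.04 * (24.34 - 0.44)
= 2.04 * 23.9
= 48.756
R = 3894.4 / 48.756
= 79.8753%

79.8753%


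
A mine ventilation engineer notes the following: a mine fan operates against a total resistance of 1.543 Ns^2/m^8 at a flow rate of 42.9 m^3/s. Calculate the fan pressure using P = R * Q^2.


2839.7526 Pa

Compute Q^2:
Q^2 = 42.9^2 = 1840.41
Compute pressure:
P = R * Q^2 = 1.543 * 1840.41
= 2839.7526 Pa


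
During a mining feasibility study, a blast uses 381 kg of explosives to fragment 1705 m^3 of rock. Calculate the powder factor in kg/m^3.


Powder factor = explosive mass / rock volume
= 381 / 1705
= 0.2235 kg/m^3

0.2235 kg/m^3


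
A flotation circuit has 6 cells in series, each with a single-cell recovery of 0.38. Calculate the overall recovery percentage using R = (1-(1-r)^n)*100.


Complement of single-cell recovery:
1 - r = 1 - 0.38 = 0.62
Raise to power n:
(1 - r)^6 = 0.62^6 = 0.05680023558
Overall recovery:
R = (1 - 0.05680023558) * 100
= 94.32%

94.32%


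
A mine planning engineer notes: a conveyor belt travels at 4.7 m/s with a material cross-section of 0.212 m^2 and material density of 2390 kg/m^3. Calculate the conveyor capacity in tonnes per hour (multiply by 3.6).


Volumetric flow = speed * area
= 4.7 * 0.212 = 0.9964 m^3/s
Mass flow = volumetric * density
= 0.9964 * 2390 = 2381.396 kg/s
Convert to t/h: multiply by 3.6
Capacity = 2381.396 * 3.6
= 8573.0256 t/h

8573.0256 t/h


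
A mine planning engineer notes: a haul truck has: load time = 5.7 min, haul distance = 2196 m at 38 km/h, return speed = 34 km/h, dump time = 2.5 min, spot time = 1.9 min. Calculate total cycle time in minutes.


Convert haul speed to m/min: 38 * 1000/60 = 633.3333333 m/min
Haul time = 2196 / 633.3333333 = 3.467368421 min
Convert return speed to m/min: 34 * 1000/60 = 566.6666667 m/min
Return time = 2196 / 566.6666667 = 3.875294118 min
Total cycle time:
= 5.7 + 3.467368421 + 2.5 + 3.875294118 + 1.9
= 17.4427 min

17.4427 min
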